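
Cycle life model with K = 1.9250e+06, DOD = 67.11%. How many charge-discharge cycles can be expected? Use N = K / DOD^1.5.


DOD^1.5 = 549.77
N = K / DOD^1.5 = 1.9250e+06 / 549.77 = 3501

3501 cycles


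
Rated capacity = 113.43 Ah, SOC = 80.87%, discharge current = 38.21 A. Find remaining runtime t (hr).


Step 1: remaining = SOC/100 * C_total = 80.87/100 * 113.43 = 91.731 Ah
Step 2: t = remaining / I = 91.731 / 38.21 = 2.401 hr

2.401 hr


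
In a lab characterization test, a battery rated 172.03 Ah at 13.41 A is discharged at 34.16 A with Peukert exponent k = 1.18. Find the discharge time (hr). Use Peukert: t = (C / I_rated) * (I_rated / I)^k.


Step 1: t_rated = C / I_rated = 172.03 / 13.41 = 12.828 hr
Step 2: ratio = 13.41 / 34.16 = 0.39256
Step 3: ratio^k = 0.39256^1.18 = 0.33175
Step 4: t = t_rated * ratio^k = 12.828 * 0.33175 = 4.256 hr

4.256 hr


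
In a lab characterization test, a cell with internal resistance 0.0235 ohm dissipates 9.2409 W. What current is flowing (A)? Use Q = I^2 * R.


I = sqrt(Q / R) = sqrt(9.2409 / 0.0235) = sqrt(393.23) = 19.83 A

19.83 A


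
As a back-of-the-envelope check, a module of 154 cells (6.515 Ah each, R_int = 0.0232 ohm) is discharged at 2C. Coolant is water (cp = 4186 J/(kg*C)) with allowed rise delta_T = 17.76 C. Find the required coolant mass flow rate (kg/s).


Step 1: I = 2 * 6.515 = 13.03 A
Step 2: Q_cell = I^2 * R = 13.03^2 * 0.0232 = 3.9389 W
Step 3: Q_total = 154 * 3.9389 = 606.59 W
Step 4: m_dot = Q_total / (cp * dT) = 606.59 / (4186 * 17.76) = 0.008159 kg/s

0.008159 kg/s


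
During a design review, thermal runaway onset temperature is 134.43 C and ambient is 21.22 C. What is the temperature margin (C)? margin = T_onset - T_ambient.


margin = T_onset - T_ambient = 134.43 - 21.22 = 113.21 C

113.21 C


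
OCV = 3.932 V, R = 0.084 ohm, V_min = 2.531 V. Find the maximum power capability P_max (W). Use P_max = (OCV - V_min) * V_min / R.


P_max = (OCV - V_min) * V_min / R = (3.932 - 2.531) * 2.531 / 0.084 = 1.401 * 2.531 / 0.084 = 42.21 W

42.21 W


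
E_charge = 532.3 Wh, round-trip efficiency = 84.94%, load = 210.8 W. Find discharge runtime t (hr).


Step 1: E_discharge = eta/100 * E_charge = 84.94/100 * 532.3 = 452.14 Wh
Step 2: t = E_discharge / P = 452.14 / 210.8 = 2.145 hr

2.145 hr


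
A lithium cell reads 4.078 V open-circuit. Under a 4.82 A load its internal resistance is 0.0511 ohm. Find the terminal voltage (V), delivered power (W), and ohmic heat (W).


Step 1: V_terminal = OCV - I*R = 4.078 - 4.82 * 0.0511 = 3.8317 V
Step 2: P_out = V_terminal * I = 3.8317 * 4.82 = 18.47 W
Step 3: Q = I^2 * R = 4.82^2 * 0.0511 = 1.187 W

V=3.8317 V, P=18.47 W, Q=1.187 W


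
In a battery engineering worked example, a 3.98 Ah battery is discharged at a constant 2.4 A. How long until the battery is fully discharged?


t = capacity / current = 3.98 / 2.4 = 1.658 hr

1.658 hr


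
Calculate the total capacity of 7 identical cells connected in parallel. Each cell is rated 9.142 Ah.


Parallel capacities add: 7 * 9.142 Ah = 63.994 Ah

63.994 Ah


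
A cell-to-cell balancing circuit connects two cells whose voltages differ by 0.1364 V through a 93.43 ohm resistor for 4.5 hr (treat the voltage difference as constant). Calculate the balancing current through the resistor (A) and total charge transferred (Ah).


I_bal = dV / R = 0.1364 / 93.43 = 0.0014599 A
Q = I_bal * t = 0.0014599 * 4.5 = 0.006570 Ah

I=0.0014599 A, Q=0.006570 Ah


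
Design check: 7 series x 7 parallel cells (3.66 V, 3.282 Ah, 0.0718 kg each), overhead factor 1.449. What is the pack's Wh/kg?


Step 1: V_pack = 7 * 3.66 = 25.62 V
Step 2: C_pack = 7 * 3.282 = 22.974 Ah
Step 3: E_pack = V_pack * C_pack = 25.62 * 22.974 = 588.59 Wh
Step 4: m_pack = 7 * 7 * 0.0718 * 1.449 = 5.0979 kg
Step 5: ED = E_pack / m_pack = 588.59 / 5.0979 = 115.5 Wh/kg

115.5 Wh/kg


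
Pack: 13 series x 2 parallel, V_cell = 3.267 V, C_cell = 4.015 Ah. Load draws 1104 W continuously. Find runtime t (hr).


Step 1: E_pack = Ns * V_cell * Np * C_cell = 13 * 3.267 * 2 * 4.015 = 341.04 Wh
Step 2: t = E_pack / P = 341.04 / 1104 = 0.3089 hr

0.3089 hr


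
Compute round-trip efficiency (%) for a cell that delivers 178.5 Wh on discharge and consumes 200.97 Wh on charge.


eta_e = E_dis / E_chg * 100 = 178.5 / 200.97 * 100 = 88.82%

88.82%


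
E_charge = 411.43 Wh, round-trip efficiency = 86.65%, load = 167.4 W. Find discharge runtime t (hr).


Step 1: E_discharge = eta/100 * E_charge = 86.65/100 * 411.43 = 356.5 Wh
Step 2: t = E_discharge / P = 356.5 / 167.4 = 2.130 hr

2.130 hr


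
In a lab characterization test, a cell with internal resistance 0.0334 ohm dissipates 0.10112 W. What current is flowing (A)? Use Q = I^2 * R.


I = sqrt(Q / R) = sqrt(0.10112 / 0.0334) = sqrt(3.0275) = 1.740 A

1.740 A


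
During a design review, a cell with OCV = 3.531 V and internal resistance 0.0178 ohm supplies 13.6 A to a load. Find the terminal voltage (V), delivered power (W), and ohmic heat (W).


Step 1: V_terminal = OCV - I*R = 3.531 - 13.6 * 0.0178 = 3.2889 V
Step 2: P_out = V_terminal * I = 3.2889 * 13.6 = 44.73 W
Step 3: Q = I^2 * R = 13.6^2 * 0.0178 = 3.292 W

V=3.2889 V, P=44.73 W, Q=3.292 W


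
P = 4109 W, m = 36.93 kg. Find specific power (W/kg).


SP = P / m = 4109 / 36.93 = 111.3 W/kg

111.3 W/kg


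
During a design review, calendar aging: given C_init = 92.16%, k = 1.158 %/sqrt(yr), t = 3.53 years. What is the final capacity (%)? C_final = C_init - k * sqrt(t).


sqrt(t) = sqrt(3.53) = 1.8788
C_final = 92.16 - 1.158 * 1.8788 = 89.98%

89.98%


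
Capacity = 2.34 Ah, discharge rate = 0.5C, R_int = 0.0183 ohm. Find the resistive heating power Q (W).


Step 1: I = C_rate * capacity = 0.5 * 2.34 = 1.17 A
Step 2: Q = I^2 * R = 1.17^2 * 0.0183 = 1.3689 * 0.0183 = 0.02505 W

0.02505 W


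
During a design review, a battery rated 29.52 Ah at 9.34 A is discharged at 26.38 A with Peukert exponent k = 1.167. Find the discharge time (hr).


Step 1: t_rated = C / I_rated = 29.52 / 9.34 = 3.1606 hr
Step 2: ratio = 9.34 / 26.38 = 0.35406
Step 3: ratio^k = 0.35406^1.167 = 0.2977
Step 4: t = t_rated * ratio^k = 3.1606 * 0.2977 = 0.9409 hr

0.9409 hr


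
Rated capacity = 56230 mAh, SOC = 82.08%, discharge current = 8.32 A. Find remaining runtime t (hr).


Convert: C_total = 56230 mAh = 56.23 Ah
Step 1: remaining = SOC/100 * C_total = 82.08/100 * 56.23 = 46.154 Ah
Step 2: t = remaining / I = 46.154 / 8.32 = 5.547 hr

5.547 hr


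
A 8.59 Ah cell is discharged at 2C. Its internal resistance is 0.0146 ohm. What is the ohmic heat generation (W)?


Step 1: I = C_rate * capacity = 2 * 8.59 = 17.18 A
Step 2: Q = I^2 * R = 17.18^2 * 0.0146 = 295.15 * 0.0146 = 4.309 W

4.309 W


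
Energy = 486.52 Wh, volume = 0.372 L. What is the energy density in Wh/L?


ED = E / V = 486.52 / 0.372 = 1308 Wh/L

1308 Wh/L


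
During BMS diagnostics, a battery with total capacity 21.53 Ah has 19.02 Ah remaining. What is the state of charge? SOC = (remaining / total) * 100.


SOC = (remaining / total) * 100 = (19.02 / 21.53) * 100 = 88.34%

88.34%


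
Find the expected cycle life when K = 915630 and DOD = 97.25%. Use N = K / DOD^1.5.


DOD^1.5 = 959.03
N = K / DOD^1.5 = 915630 / 959.03 = 954.7

954.7 cycles


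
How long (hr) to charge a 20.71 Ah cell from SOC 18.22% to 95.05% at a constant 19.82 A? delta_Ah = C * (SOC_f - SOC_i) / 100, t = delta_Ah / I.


delta_Ah = 20.71 * (95.05 - 18.22) / 100 = 15.911 Ah
t = delta_Ah / I = 15.911 / 19.82 = 0.8028 hr

0.8028 hr


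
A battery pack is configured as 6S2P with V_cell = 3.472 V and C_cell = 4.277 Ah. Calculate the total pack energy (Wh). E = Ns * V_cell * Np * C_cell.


V_pack = 6 * 3.472 = 20.832 V
C_pack = 2 * 4.277 = 8.554 Ah
E = V_pack * C_pack = 20.832 * 8.554 = 178.2 Wh

178.2 Wh


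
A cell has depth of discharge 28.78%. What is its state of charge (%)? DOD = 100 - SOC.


SOC = 100 - DOD = 100 - 28.78 = 71.22%

71.22%


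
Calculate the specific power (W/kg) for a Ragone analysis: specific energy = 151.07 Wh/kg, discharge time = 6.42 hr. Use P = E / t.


P_specific = E / t = 151.07 / 6.42 = 23.53 W/kg

23.53 W/kg


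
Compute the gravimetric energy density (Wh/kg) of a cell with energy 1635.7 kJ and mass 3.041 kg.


Convert: E = 1635.7 kJ = 454.36 Wh
ED = E / m = 454.36 / 3.041 = 149.4 Wh/kg

149.4 Wh/kg


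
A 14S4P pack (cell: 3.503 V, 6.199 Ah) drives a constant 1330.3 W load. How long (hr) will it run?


Step 1: E_pack = Ns * V_cell * Np * C_cell = 14 * 3.503 * 4 * 6.199 = 1216 Wh
Step 2: t = E_pack / P = 1216 / 1330.3 = 0.9141 hr

0.9141 hr


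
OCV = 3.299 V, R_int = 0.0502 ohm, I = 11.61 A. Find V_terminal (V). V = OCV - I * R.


IR drop = 11.61 * 0.0502 = 0.58282 V
V = 3.299 - 0.58282 = 2.716 V

2.716 V


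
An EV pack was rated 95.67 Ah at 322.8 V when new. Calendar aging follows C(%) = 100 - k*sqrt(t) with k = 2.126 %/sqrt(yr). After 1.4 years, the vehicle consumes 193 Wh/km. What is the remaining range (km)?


Step 1: capacity retention = 100 - 2.126 * sqrt(1.4) = 100 - 2.126 * 1.1832 = 97.485%
Step 2: C_now = 95.67 * 97.485/100 = 93.264 Ah
Step 3: E_pack = V * C_now = 322.8 * 93.264 = 30106 Wh
Step 4: range = E_pack / consumption = 30106 / 193 = 156.0 km

156.0 km


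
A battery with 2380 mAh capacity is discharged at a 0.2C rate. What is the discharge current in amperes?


Convert: capacity = 2380 mAh = 2.38 Ah
At 0.2C: I = 0.2 * 2.38 Ah = 0.476 A

0.476 A


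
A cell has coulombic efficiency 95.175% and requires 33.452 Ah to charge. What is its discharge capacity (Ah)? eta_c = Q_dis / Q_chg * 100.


Q_dis = eta/100 * Q_chg = 95.175/100 * 33.452 = 31.84 Ah

31.84 Ah


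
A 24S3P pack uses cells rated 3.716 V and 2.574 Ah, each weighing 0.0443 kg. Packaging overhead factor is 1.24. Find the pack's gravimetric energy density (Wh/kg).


Step 1: V_pack = 24 * 3.716 = 89.184 V
Step 2: C_pack = 3 * 2.574 = 7.722 Ah
Step 3: E_pack = V_pack * C_pack = 89.184 * 7.722 = 688.68 Wh
Step 4: m_pack = 24 * 3 * 0.0443 * 1.24 = 3.9551 kg
Step 5: ED = E_pack / m_pack = 688.68 / 3.9551 = 174.1 Wh/kg

174.1 Wh/kg


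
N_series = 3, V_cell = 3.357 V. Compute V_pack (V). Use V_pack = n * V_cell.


V_pack = n * V_cell = 3 * 3.357 = 10.071 V

10.071 V


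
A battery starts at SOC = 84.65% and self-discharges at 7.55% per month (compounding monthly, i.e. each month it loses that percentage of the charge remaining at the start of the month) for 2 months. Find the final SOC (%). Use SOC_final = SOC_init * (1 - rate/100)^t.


Monthly retention factor = 1 - 7.55/100 = 0.9245
Over 2 months: factor^2 = 0.8547
SOC_final = 84.65 * 0.8547 = 72.35%

72.35%


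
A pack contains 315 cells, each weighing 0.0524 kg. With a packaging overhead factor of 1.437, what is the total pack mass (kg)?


m_pack = n * m_cell * overhead = 315 * 0.0524 * 1.437 = 23.72 kg

23.72 kg


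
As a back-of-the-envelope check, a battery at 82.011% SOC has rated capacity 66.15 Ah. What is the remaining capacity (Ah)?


remaining = SOC / 100 * total = 82.011 / 100 * 66.15 = 54.25 Ah

54.25 Ah


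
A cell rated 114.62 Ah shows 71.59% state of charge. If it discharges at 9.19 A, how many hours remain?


Step 1: remaining = SOC/100 * C_total = 71.59/100 * 114.62 = 82.056 Ah
Step 2: t = remaining / I = 82.056 / 9.19 = 8.929 hr

8.929 hr


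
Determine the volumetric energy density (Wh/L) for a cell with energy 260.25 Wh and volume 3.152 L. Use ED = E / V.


Volumetric ED = 260.25 Wh / 3.152 L = 82.57 Wh/L

82.57 Wh/L


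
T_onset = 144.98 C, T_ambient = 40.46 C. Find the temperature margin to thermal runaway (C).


Safety margin = 144.98 C - 40.46 C = 104.52 C

104.52 C


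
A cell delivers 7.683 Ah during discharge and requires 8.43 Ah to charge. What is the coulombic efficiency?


Coulombic efficiency = 7.683/8.43 * 100% = 91.14%

91.14%


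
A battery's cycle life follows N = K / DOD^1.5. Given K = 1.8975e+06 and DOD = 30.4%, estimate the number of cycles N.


DOD^1.5 = 167.61
N = K / DOD^1.5 = 1.8975e+06 / 167.61 = 11320

11320 cycles


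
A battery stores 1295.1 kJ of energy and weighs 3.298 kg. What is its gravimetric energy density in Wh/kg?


Convert: E = 1295.1 kJ = 359.75 Wh
ED = E / m = 359.75 / 3.298 = 109.1 Wh/kg

109.1 Wh/kg


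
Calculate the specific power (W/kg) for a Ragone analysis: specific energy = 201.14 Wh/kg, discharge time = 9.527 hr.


Specific power = 201.14 Wh/kg / 9.527 hr = 21.11 W/kg

21.11 W/kg


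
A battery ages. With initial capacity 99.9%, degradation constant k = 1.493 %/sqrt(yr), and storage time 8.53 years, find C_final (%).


Step 1: sqrt(8.53 yr) = 2.9206
Step 2: drop = 1.493 * 2.9206 = 4.3605
Step 3: C_final = 99.9 - 4.3605 = 95.54%

95.54%


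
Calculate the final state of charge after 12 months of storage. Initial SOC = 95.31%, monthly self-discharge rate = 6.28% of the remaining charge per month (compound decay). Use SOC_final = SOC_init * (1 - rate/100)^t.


decay = (1 - 6.28/100)^12 = 0.45918
SOC_final = 95.31 * 0.45918 = 43.76%

43.76%


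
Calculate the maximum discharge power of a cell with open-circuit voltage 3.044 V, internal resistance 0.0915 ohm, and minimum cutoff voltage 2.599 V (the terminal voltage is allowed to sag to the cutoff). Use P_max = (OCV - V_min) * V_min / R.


P_max = (OCV - V_min) * V_min / R = (3.044 - 2.599) * 2.599 / 0.0915 = 0.445 * 2.599 / 0.0915 = 12.64 W

12.64 W


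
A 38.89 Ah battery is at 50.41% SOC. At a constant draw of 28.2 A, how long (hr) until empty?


Step 1: remaining = SOC/100 * C_total = 50.41/100 * 38.89 = 19.604 Ah
Step 2: t = remaining / I = 19.604 / 28.2 = 0.6952 hr

0.6952 hr


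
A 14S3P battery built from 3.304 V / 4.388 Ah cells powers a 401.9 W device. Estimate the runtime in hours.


Step 1: E_pack = Ns * V_cell * Np * C_cell = 14 * 3.304 * 3 * 4.388 = 608.91 Wh
Step 2: t = E_pack / P = 608.91 / 401.9 = 1.515 hr

1.515 hr


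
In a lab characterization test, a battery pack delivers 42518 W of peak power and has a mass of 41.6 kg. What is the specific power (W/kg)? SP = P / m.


SP = P / m = 42518 / 41.6 = 1022 W/kg

1022 W/kg


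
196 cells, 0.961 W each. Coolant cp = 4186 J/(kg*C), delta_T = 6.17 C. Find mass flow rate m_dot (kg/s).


Step 1: Total heat Q = 196 * 0.961 W = 188.36 W
Step 2: denom = cp * dT = 4186 * 6.17 = 25828
Step 3: m_dot = 188.36 / 25828 = 0.007293 kg/s

0.007293 kg/s


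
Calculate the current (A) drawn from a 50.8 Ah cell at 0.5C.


At 0.5C: I = 0.5 * 50.8 Ah = 25.4 A

25.4 A


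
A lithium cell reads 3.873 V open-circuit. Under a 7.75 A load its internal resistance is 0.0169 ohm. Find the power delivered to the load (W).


Step 1: V_terminal = OCV - I*R = 3.873 - 7.75 * 0.0169 = 3.742 V
Step 2: P_out = V_terminal * I = 3.742 * 7.75 = 29.00 W

29.00 W


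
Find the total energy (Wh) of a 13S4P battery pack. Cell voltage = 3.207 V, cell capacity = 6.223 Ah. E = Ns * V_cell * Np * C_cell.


E = Ns * Vcell * Np * Ccell = 13 * 3.207 * 4 * 6.223 = 1038 Wh

1038 Wh


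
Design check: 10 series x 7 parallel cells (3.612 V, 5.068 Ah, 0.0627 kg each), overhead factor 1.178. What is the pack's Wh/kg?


Step 1: V_pack = 10 * 3.612 = 36.12 V
Step 2: C_pack = 7 * 5.068 = 35.476 Ah
Step 3: E_pack = V_pack * C_pack = 36.12 * 35.476 = 1281.4 Wh
Step 4: m_pack = 10 * 7 * 0.0627 * 1.178 = 5.1702 kg
Step 5: ED = E_pack / m_pack = 1281.4 / 5.1702 = 247.8 Wh/kg

247.8 Wh/kg


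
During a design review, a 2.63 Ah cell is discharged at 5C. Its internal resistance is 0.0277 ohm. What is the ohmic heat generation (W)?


Step 1: I = C_rate * capacity = 5 * 2.63 = 13.15 A
Step 2: Q = I^2 * R = 13.15^2 * 0.0277 = 172.92 * 0.0277 = 4.790 W

4.790 W


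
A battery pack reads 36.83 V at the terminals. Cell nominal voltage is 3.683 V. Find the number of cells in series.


n = V_pack / V_cell = 36.83 / 3.683 = 10

10


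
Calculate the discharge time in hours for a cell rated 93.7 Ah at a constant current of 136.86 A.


t = capacity / current = 93.7 / 136.86 = 0.6846 hr

0.6846 hr


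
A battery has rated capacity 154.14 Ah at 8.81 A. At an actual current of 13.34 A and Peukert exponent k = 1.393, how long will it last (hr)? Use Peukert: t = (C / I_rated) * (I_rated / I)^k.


t_rated = C / I_rated = 154.14 / 8.81 = 17.496 hr
(I_rated/I)^k = (0.66042)^1.393 = 0.56106
t = t_rated * (I_rated/I)^k = 17.496 * 0.56106 = 9.816 hr

9.816 hr


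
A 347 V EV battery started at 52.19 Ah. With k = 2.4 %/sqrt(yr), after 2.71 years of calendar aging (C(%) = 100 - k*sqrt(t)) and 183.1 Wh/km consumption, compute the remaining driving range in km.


Step 1: capacity retention = 100 - 2.4 * sqrt(2.71) = 100 - 2.4 * 1.6462 = 96.049%
Step 2: C_now = 52.19 * 96.049/100 = 50.128 Ah
Step 3: E_pack = V * C_now = 347 * 50.128 = 17394 Wh
Step 4: range = E_pack / consumption = 17394 / 183.1 = 95.00 km

95.00 km


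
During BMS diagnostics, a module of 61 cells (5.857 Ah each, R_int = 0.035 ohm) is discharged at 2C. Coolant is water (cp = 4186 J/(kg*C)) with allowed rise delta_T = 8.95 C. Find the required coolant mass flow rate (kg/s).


Step 1: I = 2 * 5.857 = 11.714 A
Step 2: Q_cell = I^2 * R = 11.714^2 * 0.035 = 4.8026 W
Step 3: Q_total = 61 * 4.8026 = 292.96 W
Step 4: m_dot = Q_total / (cp * dT) = 292.96 / (4186 * 8.95) = 0.007820 kg/s

0.007820 kg/s


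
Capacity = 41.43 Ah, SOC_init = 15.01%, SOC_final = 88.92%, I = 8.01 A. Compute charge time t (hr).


delta_Ah = 41.43 * (88.92 - 15.01) / 100 = 30.621 Ah
t = delta_Ah / I = 30.621 / 8.01 = 3.823 hr

3.823 hr


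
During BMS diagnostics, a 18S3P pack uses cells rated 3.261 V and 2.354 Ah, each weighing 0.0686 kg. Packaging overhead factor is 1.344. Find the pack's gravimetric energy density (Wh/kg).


Step 1: V_pack = 18 * 3.261 = 58.698 V
Step 2: C_pack = 3 * 2.354 = 7.062 Ah
Step 3: E_pack = V_pack * C_pack = 58.698 * 7.062 = 414.53 Wh
Step 4: m_pack = 18 * 3 * 0.0686 * 1.344 = 4.9787 kg
Step 5: ED = E_pack / m_pack = 414.53 / 4.9787 = 83.26 Wh/kg

83.26 Wh/kg


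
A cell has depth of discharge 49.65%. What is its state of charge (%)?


SOC = 100 - DOD = 100 - 49.65 = 50.35%

50.35%


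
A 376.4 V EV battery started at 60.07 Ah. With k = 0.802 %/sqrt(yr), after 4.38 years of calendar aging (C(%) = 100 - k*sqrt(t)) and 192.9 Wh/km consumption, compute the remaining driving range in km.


Step 1: capacity retention = 100 - 0.802 * sqrt(4.38) = 100 - 0.802 * 2.0928 = 98.322%
Step 2: C_now = 60.07 * 98.322/100 = 59.062 Ah
Step 3: E_pack = V * C_now = 376.4 * 59.062 = 22231 Wh
Step 4: range = E_pack / consumption = 22231 / 192.9 = 115.2 km

115.2 km


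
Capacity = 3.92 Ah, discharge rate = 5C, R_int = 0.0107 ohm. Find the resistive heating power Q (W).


Step 1: I = C_rate * capacity = 5 * 3.92 = 19.6 A
Step 2: Q = I^2 * R = 19.6^2 * 0.0107 = 384.16 * 0.0107 = 4.111 W

4.111 W


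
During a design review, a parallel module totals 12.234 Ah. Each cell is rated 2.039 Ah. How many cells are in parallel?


n = C_total / C_cell = 12.234 / 2.039 = 6

6


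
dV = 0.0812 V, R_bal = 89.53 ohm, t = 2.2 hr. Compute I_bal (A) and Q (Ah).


I_bal = dV / R = 0.0812 / 89.53 = 9.0696e-04 A
Q = I_bal * t = 9.0696e-04 * 2.2 = 0.001995 Ah

I=9.0696e-04 A, Q=0.001995 Ah


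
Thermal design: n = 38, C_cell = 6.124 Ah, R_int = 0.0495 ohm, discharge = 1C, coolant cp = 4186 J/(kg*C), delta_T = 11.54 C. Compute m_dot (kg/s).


Step 1: I = 1 * 6.124 = 6.124 A
Step 2: Q_cell = I^2 * R = 6.124^2 * 0.0495 = 1.8564 W
Step 3: Q_total = 38 * 1.8564 = 70.543 W
Step 4: m_dot = Q_total / (cp * dT) = 70.543 / (4186 * 11.54) = 0.001460 kg/s

0.001460 kg/s


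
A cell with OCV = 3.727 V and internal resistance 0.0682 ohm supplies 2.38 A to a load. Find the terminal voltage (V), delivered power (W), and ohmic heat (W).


Step 1: V_terminal = OCV - I*R = 3.727 - 2.38 * 0.0682 = 3.5647 V
Step 2: P_out = V_terminal * I = 3.5647 * 2.38 = 8.484 W
Step 3: Q = I^2 * R = 2.38^2 * 0.0682 = 0.3863 W

V=3.5647 V, P=8.484 W, Q=0.3863 W


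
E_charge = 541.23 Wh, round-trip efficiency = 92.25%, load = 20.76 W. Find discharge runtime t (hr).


Step 1: E_discharge = eta/100 * E_charge = 92.25/100 * 541.23 = 499.28 Wh
Step 2: t = E_discharge / P = 499.28 / 20.76 = 24.05 hr

24.05 hr


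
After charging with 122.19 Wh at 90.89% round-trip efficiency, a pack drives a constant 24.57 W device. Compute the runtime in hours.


Step 1: E_discharge = eta/100 * E_charge = 90.89/100 * 122.19 = 111.06 Wh
Step 2: t = E_discharge / P = 111.06 / 24.57 = 4.520 hr

4.520 hr


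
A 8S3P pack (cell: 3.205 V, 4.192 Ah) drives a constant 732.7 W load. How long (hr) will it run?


Step 1: E_pack = Ns * V_cell * Np * C_cell = 8 * 3.205 * 3 * 4.192 = 322.45 Wh
Step 2: t = E_pack / P = 322.45 / 732.7 = 0.4401 hr

0.4401 hr


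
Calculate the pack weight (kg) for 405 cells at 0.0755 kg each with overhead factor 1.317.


m_pack = n * m_cell * overhead = 405 * 0.0755 * 1.317 = 40.27 kg

40.27 kg


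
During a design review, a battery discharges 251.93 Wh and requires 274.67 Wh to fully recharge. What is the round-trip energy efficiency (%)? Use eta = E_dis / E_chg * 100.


eta_e = E_dis / E_chg * 100 = 251.93 / 274.67 * 100 = 91.72%

91.72%


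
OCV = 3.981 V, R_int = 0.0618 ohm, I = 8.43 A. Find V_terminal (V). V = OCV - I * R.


IR drop = 8.43 * 0.0618 = 0.52097 V
V = 3.981 - 0.52097 = 3.460 V

3.460 V


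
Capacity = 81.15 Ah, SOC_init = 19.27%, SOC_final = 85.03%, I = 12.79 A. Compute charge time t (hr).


delta_Ah = 81.15 * (85.03 - 19.27) / 100 = 53.364 Ah
t = delta_Ah / I = 53.364 / 12.79 = 4.172 hr

4.172 hr


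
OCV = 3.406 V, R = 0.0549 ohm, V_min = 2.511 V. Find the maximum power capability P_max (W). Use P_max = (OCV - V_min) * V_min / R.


dV = OCV - V_min = 0.895 V (so I_max = dV / R)
P_max = dV * V_min / R = 0.895 * 2.511 / 0.0549 = 40.94 W

40.94 W


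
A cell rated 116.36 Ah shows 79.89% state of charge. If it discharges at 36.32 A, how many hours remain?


Step 1: remaining = SOC/100 * C_total = 79.89/100 * 116.36 = 92.96 Ah
Step 2: t = remaining / I = 92.96 / 36.32 = 2.559 hr

2.559 hr


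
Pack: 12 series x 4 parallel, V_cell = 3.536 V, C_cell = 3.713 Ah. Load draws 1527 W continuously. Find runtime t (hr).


Step 1: E_pack = Ns * V_cell * Np * C_cell = 12 * 3.536 * 4 * 3.713 = 630.2 Wh
Step 2: t = E_pack / P = 630.2 / 1527 = 0.4127 hr

0.4127 hr


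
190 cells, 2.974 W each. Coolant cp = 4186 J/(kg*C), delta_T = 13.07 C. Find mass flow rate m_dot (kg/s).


Step 1: Total heat Q = 190 * 2.974 W = 565.06 W
Step 2: denom = cp * dT = 4186 * 13.07 = 54711
Step 3: m_dot = 565.06 / 54711 = 0.01033 kg/s

0.01033 kg/s


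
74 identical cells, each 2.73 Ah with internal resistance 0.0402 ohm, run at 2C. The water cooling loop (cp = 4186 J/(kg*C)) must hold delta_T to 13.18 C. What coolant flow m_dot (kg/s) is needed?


Step 1: I = 2 * 2.73 = 5.46 A
Step 2: Q_cell = I^2 * R = 5.46^2 * 0.0402 = 1.1984 W
Step 3: Q_total = 74 * 1.1984 = 88.682 W
Step 4: m_dot = Q_total / (cp * dT) = 88.682 / (4186 * 13.18) = 0.001607 kg/s

0.001607 kg/s


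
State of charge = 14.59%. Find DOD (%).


DOD = 100 - SOC = 100 - 14.59 = 85.41%

85.41%


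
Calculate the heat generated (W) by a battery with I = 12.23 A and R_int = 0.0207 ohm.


I^2 = 149.57
Q = 149.57 * 0.0207 = 3.096 W

3.096 W


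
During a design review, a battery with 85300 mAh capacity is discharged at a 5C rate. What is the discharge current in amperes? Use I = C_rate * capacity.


Convert: capacity = 85300 mAh = 85.3 Ah
I = C_rate * capacity = 5 * 85.3 = 426.5 A

426.5 A


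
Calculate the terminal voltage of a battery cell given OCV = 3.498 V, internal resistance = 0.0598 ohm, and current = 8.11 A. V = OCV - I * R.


IR drop = 8.11 * 0.0598 = 0.48498 V
V = 3.498 - 0.48498 = 3.013 V

3.013 V


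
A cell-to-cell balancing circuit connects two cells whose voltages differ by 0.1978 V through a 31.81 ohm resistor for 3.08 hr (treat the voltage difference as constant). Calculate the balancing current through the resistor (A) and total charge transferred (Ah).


First, Ohm's law: I_bal = 0.1978 V / 31.81 ohm = 0.0062182 A
Then Q = I * t = 0.0062182 A * 3.08 hr = 0.01915 Ah

I=0.0062182 A, Q=0.01915 Ah


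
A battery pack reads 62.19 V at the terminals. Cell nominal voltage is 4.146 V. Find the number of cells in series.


n = V_pack / V_cell = 62.19 / 4.146 = 15

15


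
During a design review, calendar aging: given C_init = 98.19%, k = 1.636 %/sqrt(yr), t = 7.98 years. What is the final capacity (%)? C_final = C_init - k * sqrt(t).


Step 1: sqrt(7.98 yr) = 2.8249
Step 2: drop = 1.636 * 2.8249 = 4.6215
Step 3: C_final = 98.19 - 4.6215 = 93.57%

93.57%


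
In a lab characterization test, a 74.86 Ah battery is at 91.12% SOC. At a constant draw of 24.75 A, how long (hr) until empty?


Step 1: remaining = SOC/100 * C_total = 91.12/100 * 74.86 = 68.212 Ah
Step 2: t = remaining / I = 68.212 / 24.75 = 2.756 hr

2.756 hr


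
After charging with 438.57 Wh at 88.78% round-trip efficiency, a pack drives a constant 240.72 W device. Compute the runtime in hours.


Step 1: E_discharge = eta/100 * E_charge = 88.78/100 * 438.57 = 389.36 Wh
Step 2: t = E_discharge / P = 389.36 / 240.72 = 1.617 hr

1.617 hr


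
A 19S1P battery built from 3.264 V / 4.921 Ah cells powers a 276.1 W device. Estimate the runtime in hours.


Step 1: E_pack = Ns * V_cell * Np * C_cell = 19 * 3.264 * 1 * 4.921 = 305.18 Wh
Step 2: t = E_pack / P = 305.18 / 276.1 = 1.105 hr

1.105 hr


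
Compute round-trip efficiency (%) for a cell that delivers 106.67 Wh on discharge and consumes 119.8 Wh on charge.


eta_e = E_dis / E_chg * 100 = 106.67 / 119.8 * 100 = 89.04%

89.04%


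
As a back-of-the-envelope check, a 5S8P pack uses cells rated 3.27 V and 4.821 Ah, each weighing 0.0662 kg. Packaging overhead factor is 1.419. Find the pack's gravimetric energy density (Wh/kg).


Step 1: V_pack = 5 * 3.27 = 16.35 V
Step 2: C_pack = 8 * 4.821 = 38.568 Ah
Step 3: E_pack = V_pack * C_pack = 16.35 * 38.568 = 630.59 Wh
Step 4: m_pack = 5 * 8 * 0.0662 * 1.419 = 3.7575 kg
Step 5: ED = E_pack / m_pack = 630.59 / 3.7575 = 167.8 Wh/kg

167.8 Wh/kg


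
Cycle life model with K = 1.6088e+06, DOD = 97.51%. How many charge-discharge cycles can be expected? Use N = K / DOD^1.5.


Step 1: DOD^1.5 = 97.51^1.5 = 962.88
Step 2: N = 1.6088e+06 / 962.88 = 1671 cycles

1671 cycles


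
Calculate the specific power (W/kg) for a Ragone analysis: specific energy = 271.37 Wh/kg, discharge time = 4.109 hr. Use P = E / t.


Specific power = 271.37 Wh/kg / 4.109 hr = 66.04 W/kg

66.04 W/kg


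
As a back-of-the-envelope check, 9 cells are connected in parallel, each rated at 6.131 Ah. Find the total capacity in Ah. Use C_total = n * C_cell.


Parallel capacities add: 9 * 6.131 Ah = 55.179 Ah

55.179 Ah


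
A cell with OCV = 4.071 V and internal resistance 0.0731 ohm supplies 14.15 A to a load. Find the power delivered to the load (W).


Step 1: V_terminal = OCV - I*R = 4.071 - 14.15 * 0.0731 = 3.0366 V
Step 2: P_out = V_terminal * I = 3.0366 * 14.15 = 42.97 W

42.97 W


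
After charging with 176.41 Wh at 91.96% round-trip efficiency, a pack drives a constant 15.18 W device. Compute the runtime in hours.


Step 1: E_discharge = eta/100 * E_charge = 91.96/100 * 176.41 = 162.23 Wh
Step 2: t = E_discharge / P = 162.23 / 15.18 = 10.69 hr

10.69 hr


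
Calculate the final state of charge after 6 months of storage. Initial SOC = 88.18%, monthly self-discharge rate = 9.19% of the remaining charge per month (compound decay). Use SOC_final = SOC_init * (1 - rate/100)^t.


decay = (1 - 9.19/100)^6 = 0.56079
SOC_final = 88.18 * 0.56079 = 49.45%

49.45%


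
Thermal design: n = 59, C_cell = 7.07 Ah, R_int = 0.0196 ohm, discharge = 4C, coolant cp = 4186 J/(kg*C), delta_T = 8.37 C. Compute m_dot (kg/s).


Step 1: I = 4 * 7.07 = 28.28 A
Step 2: Q_cell = I^2 * R = 28.28^2 * 0.0196 = 15.675 W
Step 3: Q_total = 59 * 15.675 = 924.83 W
Step 4: m_dot = Q_total / (cp * dT) = 924.83 / (4186 * 8.37) = 0.02640 kg/s

0.02640 kg/s


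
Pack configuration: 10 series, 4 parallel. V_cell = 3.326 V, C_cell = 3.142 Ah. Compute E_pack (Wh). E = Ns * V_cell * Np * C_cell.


V_pack = 10 * 3.326 = 33.26 V
C_pack = 4 * 3.142 = 12.568 Ah
E = V_pack * C_pack = 33.26 * 12.568 = 418.0 Wh

418.0 Wh


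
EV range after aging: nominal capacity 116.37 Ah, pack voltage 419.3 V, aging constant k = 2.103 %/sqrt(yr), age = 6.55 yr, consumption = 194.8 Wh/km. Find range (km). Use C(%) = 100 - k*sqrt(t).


Step 1: capacity retention = 100 - 2.103 * sqrt(6.55) = 100 - 2.103 * 2.5593 = 94.618%
Step 2: C_now = 116.37 * 94.618/100 = 110.11 Ah
Step 3: E_pack = V * C_now = 419.3 * 110.11 = 46169 Wh
Step 4: range = E_pack / consumption = 46169 / 194.8 = 237.0 km

237.0 km


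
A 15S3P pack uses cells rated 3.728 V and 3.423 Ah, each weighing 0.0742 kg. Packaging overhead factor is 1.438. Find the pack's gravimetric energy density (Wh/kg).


Step 1: V_pack = 15 * 3.728 = 55.92 V
Step 2: C_pack = 3 * 3.423 = 10.269 Ah
Step 3: E_pack = V_pack * C_pack = 55.92 * 10.269 = 574.24 Wh
Step 4: m_pack = 15 * 3 * 0.0742 * 1.438 = 4.8015 kg
Step 5: ED = E_pack / m_pack = 574.24 / 4.8015 = 119.6 Wh/kg

119.6 Wh/kg


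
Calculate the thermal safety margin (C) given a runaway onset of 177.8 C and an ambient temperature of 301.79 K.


Convert: T_ambient = 301.79 K = 28.64 C
margin = 177.8 - 28.64 = 149.16 C

149.16 C


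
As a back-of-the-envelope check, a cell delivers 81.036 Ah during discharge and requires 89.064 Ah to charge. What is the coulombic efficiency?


Coulombic efficiency = 81.036/89.064 * 100% = 90.99%

90.99%


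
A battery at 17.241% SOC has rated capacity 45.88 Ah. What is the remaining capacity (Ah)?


remaining = SOC / 100 * total = 17.241 / 100 * 45.88 = 7.910 Ah

7.910 Ah


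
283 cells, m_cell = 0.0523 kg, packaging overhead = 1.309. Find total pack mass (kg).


m_pack = n * m_cell * overhead = 283 * 0.0523 * 1.309 = 19.37 kg

19.37 kg


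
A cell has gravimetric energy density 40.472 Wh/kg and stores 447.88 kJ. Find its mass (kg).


Convert: E = 447.88 kJ = 124.41 Wh
m = E / ED = 124.41 / 40.472 = 3.074 kg

3.074 kg


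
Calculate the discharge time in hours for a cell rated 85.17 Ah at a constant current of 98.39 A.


t = capacity / current = 85.17 / 98.39 = 0.8656 hr

0.8656 hr


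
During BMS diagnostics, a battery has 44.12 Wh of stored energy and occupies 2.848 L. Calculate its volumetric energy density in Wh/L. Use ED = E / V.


Volumetric ED = 44.12 Wh / 2.848 L = 15.49 Wh/L

15.49 Wh/L


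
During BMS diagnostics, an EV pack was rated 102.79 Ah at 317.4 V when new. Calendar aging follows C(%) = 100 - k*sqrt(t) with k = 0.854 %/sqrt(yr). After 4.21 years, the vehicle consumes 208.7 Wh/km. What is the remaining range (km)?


Step 1: capacity retention = 100 - 0.854 * sqrt(4.21) = 100 - 0.854 * 2.0518 = 98.248%
Step 2: C_now = 102.79 * 98.248/100 = 100.99 Ah
Step 3: E_pack = V * C_now = 317.4 * 100.99 = 32054 Wh
Step 4: range = E_pack / consumption = 32054 / 208.7 = 153.6 km

153.6 km


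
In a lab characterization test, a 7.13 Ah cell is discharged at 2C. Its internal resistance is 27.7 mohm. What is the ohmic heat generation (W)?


Convert: R = 27.7 mohm = 0.0277 ohm
Step 1: I = C_rate * capacity = 2 * 7.13 = 14.26 A
Step 2: Q = I^2 * R = 14.26^2 * 0.0277 = 203.35 * 0.0277 = 5.633 W

5.633 W


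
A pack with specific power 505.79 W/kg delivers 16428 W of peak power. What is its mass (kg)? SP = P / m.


m = P / SP = 16428 / 505.79 = 32.48 kg

32.48 kg


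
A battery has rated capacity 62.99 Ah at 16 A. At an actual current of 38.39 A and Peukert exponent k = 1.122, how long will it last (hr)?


Step 1: t_rated = C / I_rated = 62.99 / 16 = 3.9369 hr
Step 2: ratio = 16 / 38.39 = 0.41678
Step 3: ratio^k = 0.41678^1.122 = 0.37457
Step 4: t = t_rated * ratio^k = 3.9369 * 0.37457 = 1.475 hr

1.475 hr


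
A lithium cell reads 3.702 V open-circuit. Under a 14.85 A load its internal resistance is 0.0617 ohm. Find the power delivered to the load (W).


Step 1: V_terminal = OCV - I*R = 3.702 - 14.85 * 0.0617 = 2.7858 V
Step 2: P_out = V_terminal * I = 2.7858 * 14.85 = 41.37 W

41.37 W


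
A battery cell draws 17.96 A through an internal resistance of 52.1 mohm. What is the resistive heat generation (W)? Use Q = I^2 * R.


Convert: R = 52.1 mohm = 0.0521 ohm
I^2 = 322.56
Q = 322.56 * 0.0521 = 16.81 W

16.81 W


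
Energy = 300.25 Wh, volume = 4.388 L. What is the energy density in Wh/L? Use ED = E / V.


ED = E / V = 300.25 / 4.388 = 68.43 Wh/L

68.43 Wh/L


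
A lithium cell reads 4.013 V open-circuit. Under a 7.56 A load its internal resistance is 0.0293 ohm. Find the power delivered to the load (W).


Step 1: V_terminal = OCV - I*R = 4.013 - 7.56 * 0.0293 = 3.7915 V
Step 2: P_out = V_terminal * I = 3.7915 * 7.56 = 28.66 W

28.66 W


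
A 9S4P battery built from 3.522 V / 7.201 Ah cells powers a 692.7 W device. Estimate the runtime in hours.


Step 1: E_pack = Ns * V_cell * Np * C_cell = 9 * 3.522 * 4 * 7.201 = 913.03 Wh
Step 2: t = E_pack / P = 913.03 / 692.7 = 1.318 hr

1.318 hr


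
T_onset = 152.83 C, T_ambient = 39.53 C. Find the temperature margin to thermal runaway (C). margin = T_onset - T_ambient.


margin = T_onset - T_ambient = 152.83 - 39.53 = 113.3 C

113.3 C


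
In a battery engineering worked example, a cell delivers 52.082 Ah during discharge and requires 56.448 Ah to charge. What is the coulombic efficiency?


Coulombic efficiency = 52.082/56.448 * 100% = 92.27%

92.27%


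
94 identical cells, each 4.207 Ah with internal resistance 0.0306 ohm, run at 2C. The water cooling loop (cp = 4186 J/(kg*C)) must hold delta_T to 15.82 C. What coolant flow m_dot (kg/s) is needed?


Step 1: I = 2 * 4.207 = 8.414 A
Step 2: Q_cell = I^2 * R = 8.414^2 * 0.0306 = 2.1663 W
Step 3: Q_total = 94 * 2.1663 = 203.63 W
Step 4: m_dot = Q_total / (cp * dT) = 203.63 / (4186 * 15.82) = 0.003075 kg/s

0.003075 kg/s


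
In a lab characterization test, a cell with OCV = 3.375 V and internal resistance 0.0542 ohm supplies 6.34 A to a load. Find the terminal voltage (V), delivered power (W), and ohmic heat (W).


Step 1: V_terminal = OCV - I*R = 3.375 - 6.34 * 0.0542 = 3.0314 V
Step 2: P_out = V_terminal * I = 3.0314 * 6.34 = 19.22 W
Step 3: Q = I^2 * R = 6.34^2 * 0.0542 = 2.179 W

V=3.0314 V, P=19.22 W, Q=2.179 W


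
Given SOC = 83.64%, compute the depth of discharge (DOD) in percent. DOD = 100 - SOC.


DOD = 100 - SOC = 100 - 83.64 = 16.36%

16.36%


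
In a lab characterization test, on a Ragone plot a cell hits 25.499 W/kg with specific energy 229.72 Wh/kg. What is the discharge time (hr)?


t = E / P = 229.72 / 25.499 = 9.009 hr

9.009 hr


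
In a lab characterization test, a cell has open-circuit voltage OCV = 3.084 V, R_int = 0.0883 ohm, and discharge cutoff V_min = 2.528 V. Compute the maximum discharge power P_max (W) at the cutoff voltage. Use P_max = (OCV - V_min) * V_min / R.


P_max = (OCV - V_min) * V_min / R = (3.084 - 2.528) * 2.528 / 0.0883 = 0.556 * 2.528 / 0.0883 = 15.92 W

15.92 W


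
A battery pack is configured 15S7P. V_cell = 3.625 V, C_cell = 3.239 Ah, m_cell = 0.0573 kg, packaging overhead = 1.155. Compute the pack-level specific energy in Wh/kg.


Step 1: V_pack = 15 * 3.625 = 54.375 V
Step 2: C_pack = 7 * 3.239 = 22.673 Ah
Step 3: E_pack = V_pack * C_pack = 54.375 * 22.673 = 1232.8 Wh
Step 4: m_pack = 15 * 7 * 0.0573 * 1.155 = 6.9491 kg
Step 5: ED = E_pack / m_pack = 1232.8 / 6.9491 = 177.4 Wh/kg

177.4 Wh/kg


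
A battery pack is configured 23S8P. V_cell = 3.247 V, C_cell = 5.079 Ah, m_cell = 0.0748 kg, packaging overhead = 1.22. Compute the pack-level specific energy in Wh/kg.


Step 1: V_pack = 23 * 3.247 = 74.681 V
Step 2: C_pack = 8 * 5.079 = 40.632 Ah
Step 3: E_pack = V_pack * C_pack = 74.681 * 40.632 = 3034.4 Wh
Step 4: m_pack = 23 * 8 * 0.0748 * 1.22 = 16.791 kg
Step 5: ED = E_pack / m_pack = 3034.4 / 16.791 = 180.7 Wh/kg

180.7 Wh/kg


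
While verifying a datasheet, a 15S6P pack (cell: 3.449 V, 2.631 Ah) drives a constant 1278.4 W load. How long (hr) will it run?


Step 1: E_pack = Ns * V_cell * Np * C_cell = 15 * 3.449 * 6 * 2.631 = 816.69 Wh
Step 2: t = E_pack / P = 816.69 / 1278.4 = 0.6388 hr

0.6388 hr


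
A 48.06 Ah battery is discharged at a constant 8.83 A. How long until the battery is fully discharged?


t = capacity / current = 48.06 / 8.83 = 5.443 hr

5.443 hr


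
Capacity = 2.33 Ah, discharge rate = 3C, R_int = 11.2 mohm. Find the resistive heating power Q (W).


Convert: R = 11.2 mohm = 0.0112 ohm
Step 1: I = C_rate * capacity = 3 * 2.33 = 6.99 A
Step 2: Q = I^2 * R = 6.99^2 * 0.0112 = 48.86 * 0.0112 = 0.5472 W

0.5472 W


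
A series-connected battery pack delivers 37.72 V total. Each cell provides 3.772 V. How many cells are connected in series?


Rearranging: n = V_pack / V_cell = 37.72 / 3.772 = 10 cells

10


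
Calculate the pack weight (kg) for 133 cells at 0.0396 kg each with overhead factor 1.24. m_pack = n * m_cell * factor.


Cell mass sum = 133 * 0.0396 = 5.2668 kg
With overhead 1.24: m_pack = 5.2668 * 1.24 = 6.531 kg

6.531 kg


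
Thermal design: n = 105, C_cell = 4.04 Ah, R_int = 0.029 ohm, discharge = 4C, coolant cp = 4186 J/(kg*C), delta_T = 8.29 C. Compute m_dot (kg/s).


Step 1: I = 4 * 4.04 = 16.16 A
Step 2: Q_cell = I^2 * R = 16.16^2 * 0.029 = 7.5732 W
Step 3: Q_total = 105 * 7.5732 = 795.19 W
Step 4: m_dot = Q_total / (cp * dT) = 795.19 / (4186 * 8.29) = 0.02291 kg/s

0.02291 kg/s


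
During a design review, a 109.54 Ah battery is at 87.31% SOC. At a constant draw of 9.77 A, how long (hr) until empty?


Step 1: remaining = SOC/100 * C_total = 87.31/100 * 109.54 = 95.639 Ah
Step 2: t = remaining / I = 95.639 / 9.77 = 9.789 hr

9.789 hr


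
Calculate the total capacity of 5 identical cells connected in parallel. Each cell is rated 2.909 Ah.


Parallel capacities add: 5 * 2.909 Ah = 14.545 Ah

14.545 Ah


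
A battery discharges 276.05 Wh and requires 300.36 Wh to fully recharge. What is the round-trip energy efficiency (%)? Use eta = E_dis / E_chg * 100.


eta_e = E_dis / E_chg * 100 = 276.05 / 300.36 * 100 = 91.91%

91.91%


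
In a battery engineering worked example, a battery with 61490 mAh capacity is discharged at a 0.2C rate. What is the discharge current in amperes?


Convert: capacity = 61490 mAh = 61.49 Ah
At 0.2C: I = 0.2 * 61.49 Ah = 12.298 A

12.298 A


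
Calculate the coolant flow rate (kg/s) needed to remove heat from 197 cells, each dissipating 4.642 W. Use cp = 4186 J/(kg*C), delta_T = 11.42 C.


Step 1: Total heat Q = 197 * 4.642 W = 914.47 W
Step 2: denom = cp * dT = 4186 * 11.42 = 47804
Step 3: m_dot = 914.47 / 47804 = 0.01913 kg/s

0.01913 kg/s


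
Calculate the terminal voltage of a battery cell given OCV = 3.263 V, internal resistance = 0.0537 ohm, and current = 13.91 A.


V = OCV - I*R = 3.263 - 13.91 * 0.0537 = 2.516 V

2.516 V


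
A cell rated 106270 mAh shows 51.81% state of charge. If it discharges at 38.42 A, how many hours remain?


Convert: C_total = 106270 mAh = 106.27 Ah
Step 1: remaining = SOC/100 * C_total = 51.81/100 * 106.27 = 55.058 Ah
Step 2: t = remaining / I = 55.058 / 38.42 = 1.433 hr

1.433 hr


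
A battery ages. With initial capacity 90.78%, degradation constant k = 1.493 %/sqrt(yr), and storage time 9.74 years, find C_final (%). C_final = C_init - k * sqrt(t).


sqrt(t) = sqrt(9.74) = 3.1209
C_final = 90.78 - 1.493 * 3.1209 = 86.12%

86.12%


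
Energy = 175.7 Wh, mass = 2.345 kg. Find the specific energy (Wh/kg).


ED = E / m = 175.7 / 2.345 = 74.93 Wh/kg

74.93 Wh/kg
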